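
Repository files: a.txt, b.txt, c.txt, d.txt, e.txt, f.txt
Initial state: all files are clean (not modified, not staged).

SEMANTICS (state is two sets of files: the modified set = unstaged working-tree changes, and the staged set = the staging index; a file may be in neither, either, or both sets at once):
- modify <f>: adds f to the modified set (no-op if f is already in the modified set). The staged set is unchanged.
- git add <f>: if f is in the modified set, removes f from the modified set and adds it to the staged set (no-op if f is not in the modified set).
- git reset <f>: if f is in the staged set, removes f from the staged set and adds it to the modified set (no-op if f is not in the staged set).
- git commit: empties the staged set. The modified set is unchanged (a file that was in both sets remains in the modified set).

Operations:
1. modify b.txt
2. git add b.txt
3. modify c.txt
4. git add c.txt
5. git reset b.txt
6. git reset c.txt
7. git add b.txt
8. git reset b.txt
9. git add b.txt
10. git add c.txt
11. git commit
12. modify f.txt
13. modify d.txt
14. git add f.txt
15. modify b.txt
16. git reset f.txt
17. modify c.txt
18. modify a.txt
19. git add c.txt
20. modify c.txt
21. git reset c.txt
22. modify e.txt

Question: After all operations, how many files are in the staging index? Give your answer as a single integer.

After op 1 (modify b.txt): modified={b.txt} staged={none}
After op 2 (git add b.txt): modified={none} staged={b.txt}
After op 3 (modify c.txt): modified={c.txt} staged={b.txt}
After op 4 (git add c.txt): modified={none} staged={b.txt, c.txt}
After op 5 (git reset b.txt): modified={b.txt} staged={c.txt}
After op 6 (git reset c.txt): modified={b.txt, c.txt} staged={none}
After op 7 (git add b.txt): modified={c.txt} staged={b.txt}
After op 8 (git reset b.txt): modified={b.txt, c.txt} staged={none}
After op 9 (git add b.txt): modified={c.txt} staged={b.txt}
After op 10 (git add c.txt): modified={none} staged={b.txt, c.txt}
After op 11 (git commit): modified={none} staged={none}
After op 12 (modify f.txt): modified={f.txt} staged={none}
After op 13 (modify d.txt): modified={d.txt, f.txt} staged={none}
After op 14 (git add f.txt): modified={d.txt} staged={f.txt}
After op 15 (modify b.txt): modified={b.txt, d.txt} staged={f.txt}
After op 16 (git reset f.txt): modified={b.txt, d.txt, f.txt} staged={none}
After op 17 (modify c.txt): modified={b.txt, c.txt, d.txt, f.txt} staged={none}
After op 18 (modify a.txt): modified={a.txt, b.txt, c.txt, d.txt, f.txt} staged={none}
After op 19 (git add c.txt): modified={a.txt, b.txt, d.txt, f.txt} staged={c.txt}
After op 20 (modify c.txt): modified={a.txt, b.txt, c.txt, d.txt, f.txt} staged={c.txt}
After op 21 (git reset c.txt): modified={a.txt, b.txt, c.txt, d.txt, f.txt} staged={none}
After op 22 (modify e.txt): modified={a.txt, b.txt, c.txt, d.txt, e.txt, f.txt} staged={none}
Final staged set: {none} -> count=0

Answer: 0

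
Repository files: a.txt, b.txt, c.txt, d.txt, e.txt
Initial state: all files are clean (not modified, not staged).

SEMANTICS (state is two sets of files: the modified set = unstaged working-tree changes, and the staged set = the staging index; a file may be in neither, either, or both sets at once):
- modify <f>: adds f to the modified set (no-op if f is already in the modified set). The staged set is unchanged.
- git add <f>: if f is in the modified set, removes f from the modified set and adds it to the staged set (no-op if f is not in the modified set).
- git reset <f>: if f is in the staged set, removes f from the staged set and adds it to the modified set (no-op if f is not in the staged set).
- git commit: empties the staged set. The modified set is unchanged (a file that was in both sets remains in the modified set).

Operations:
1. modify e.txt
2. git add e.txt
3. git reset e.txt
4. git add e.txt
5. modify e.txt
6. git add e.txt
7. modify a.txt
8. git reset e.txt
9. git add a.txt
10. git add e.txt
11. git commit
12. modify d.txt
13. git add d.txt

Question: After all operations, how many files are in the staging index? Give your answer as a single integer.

Answer: 1

Derivation:
After op 1 (modify e.txt): modified={e.txt} staged={none}
After op 2 (git add e.txt): modified={none} staged={e.txt}
After op 3 (git reset e.txt): modified={e.txt} staged={none}
After op 4 (git add e.txt): modified={none} staged={e.txt}
After op 5 (modify e.txt): modified={e.txt} staged={e.txt}
After op 6 (git add e.txt): modified={none} staged={e.txt}
After op 7 (modify a.txt): modified={a.txt} staged={e.txt}
After op 8 (git reset e.txt): modified={a.txt, e.txt} staged={none}
After op 9 (git add a.txt): modified={e.txt} staged={a.txt}
After op 10 (git add e.txt): modified={none} staged={a.txt, e.txt}
After op 11 (git commit): modified={none} staged={none}
After op 12 (modify d.txt): modified={d.txt} staged={none}
After op 13 (git add d.txt): modified={none} staged={d.txt}
Final staged set: {d.txt} -> count=1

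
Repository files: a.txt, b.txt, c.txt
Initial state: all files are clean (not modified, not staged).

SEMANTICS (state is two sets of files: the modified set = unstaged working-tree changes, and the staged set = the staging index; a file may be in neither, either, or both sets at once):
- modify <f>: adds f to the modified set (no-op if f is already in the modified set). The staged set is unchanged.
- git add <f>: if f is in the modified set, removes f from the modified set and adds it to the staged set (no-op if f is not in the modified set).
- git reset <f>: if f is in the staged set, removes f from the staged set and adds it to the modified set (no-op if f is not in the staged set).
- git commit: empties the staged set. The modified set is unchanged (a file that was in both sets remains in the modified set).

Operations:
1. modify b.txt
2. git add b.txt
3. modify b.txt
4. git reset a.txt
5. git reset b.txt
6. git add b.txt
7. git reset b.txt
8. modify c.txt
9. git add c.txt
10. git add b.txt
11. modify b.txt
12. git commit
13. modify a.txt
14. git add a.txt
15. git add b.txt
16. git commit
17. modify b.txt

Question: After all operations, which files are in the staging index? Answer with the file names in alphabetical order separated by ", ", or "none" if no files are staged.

After op 1 (modify b.txt): modified={b.txt} staged={none}
After op 2 (git add b.txt): modified={none} staged={b.txt}
After op 3 (modify b.txt): modified={b.txt} staged={b.txt}
After op 4 (git reset a.txt): modified={b.txt} staged={b.txt}
After op 5 (git reset b.txt): modified={b.txt} staged={none}
After op 6 (git add b.txt): modified={none} staged={b.txt}
After op 7 (git reset b.txt): modified={b.txt} staged={none}
After op 8 (modify c.txt): modified={b.txt, c.txt} staged={none}
After op 9 (git add c.txt): modified={b.txt} staged={c.txt}
After op 10 (git add b.txt): modified={none} staged={b.txt, c.txt}
After op 11 (modify b.txt): modified={b.txt} staged={b.txt, c.txt}
After op 12 (git commit): modified={b.txt} staged={none}
After op 13 (modify a.txt): modified={a.txt, b.txt} staged={none}
After op 14 (git add a.txt): modified={b.txt} staged={a.txt}
After op 15 (git add b.txt): modified={none} staged={a.txt, b.txt}
After op 16 (git commit): modified={none} staged={none}
After op 17 (modify b.txt): modified={b.txt} staged={none}

Answer: none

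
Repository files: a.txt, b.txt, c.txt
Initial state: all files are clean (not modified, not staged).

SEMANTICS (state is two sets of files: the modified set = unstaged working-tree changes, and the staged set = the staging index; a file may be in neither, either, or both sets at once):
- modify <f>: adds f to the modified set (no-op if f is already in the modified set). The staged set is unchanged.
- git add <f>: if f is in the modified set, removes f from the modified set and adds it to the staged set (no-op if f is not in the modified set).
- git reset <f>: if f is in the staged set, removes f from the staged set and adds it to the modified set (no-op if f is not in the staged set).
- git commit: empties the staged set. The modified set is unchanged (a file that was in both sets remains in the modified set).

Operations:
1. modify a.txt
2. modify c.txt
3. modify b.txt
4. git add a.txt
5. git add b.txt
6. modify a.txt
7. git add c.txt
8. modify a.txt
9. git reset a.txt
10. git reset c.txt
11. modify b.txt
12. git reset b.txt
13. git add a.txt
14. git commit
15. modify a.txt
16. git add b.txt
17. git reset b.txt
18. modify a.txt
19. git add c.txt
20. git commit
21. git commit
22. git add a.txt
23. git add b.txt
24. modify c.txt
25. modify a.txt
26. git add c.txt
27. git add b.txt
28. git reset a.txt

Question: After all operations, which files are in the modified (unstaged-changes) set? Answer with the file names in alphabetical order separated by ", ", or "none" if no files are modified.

Answer: a.txt

Derivation:
After op 1 (modify a.txt): modified={a.txt} staged={none}
After op 2 (modify c.txt): modified={a.txt, c.txt} staged={none}
After op 3 (modify b.txt): modified={a.txt, b.txt, c.txt} staged={none}
After op 4 (git add a.txt): modified={b.txt, c.txt} staged={a.txt}
After op 5 (git add b.txt): modified={c.txt} staged={a.txt, b.txt}
After op 6 (modify a.txt): modified={a.txt, c.txt} staged={a.txt, b.txt}
After op 7 (git add c.txt): modified={a.txt} staged={a.txt, b.txt, c.txt}
After op 8 (modify a.txt): modified={a.txt} staged={a.txt, b.txt, c.txt}
After op 9 (git reset a.txt): modified={a.txt} staged={b.txt, c.txt}
After op 10 (git reset c.txt): modified={a.txt, c.txt} staged={b.txt}
After op 11 (modify b.txt): modified={a.txt, b.txt, c.txt} staged={b.txt}
After op 12 (git reset b.txt): modified={a.txt, b.txt, c.txt} staged={none}
After op 13 (git add a.txt): modified={b.txt, c.txt} staged={a.txt}
After op 14 (git commit): modified={b.txt, c.txt} staged={none}
After op 15 (modify a.txt): modified={a.txt, b.txt, c.txt} staged={none}
After op 16 (git add b.txt): modified={a.txt, c.txt} staged={b.txt}
After op 17 (git reset b.txt): modified={a.txt, b.txt, c.txt} staged={none}
After op 18 (modify a.txt): modified={a.txt, b.txt, c.txt} staged={none}
After op 19 (git add c.txt): modified={a.txt, b.txt} staged={c.txt}
After op 20 (git commit): modified={a.txt, b.txt} staged={none}
After op 21 (git commit): modified={a.txt, b.txt} staged={none}
After op 22 (git add a.txt): modified={b.txt} staged={a.txt}
After op 23 (git add b.txt): modified={none} staged={a.txt, b.txt}
After op 24 (modify c.txt): modified={c.txt} staged={a.txt, b.txt}
After op 25 (modify a.txt): modified={a.txt, c.txt} staged={a.txt, b.txt}
After op 26 (git add c.txt): modified={a.txt} staged={a.txt, b.txt, c.txt}
After op 27 (git add b.txt): modified={a.txt} staged={a.txt, b.txt, c.txt}
After op 28 (git reset a.txt): modified={a.txt} staged={b.txt, c.txt}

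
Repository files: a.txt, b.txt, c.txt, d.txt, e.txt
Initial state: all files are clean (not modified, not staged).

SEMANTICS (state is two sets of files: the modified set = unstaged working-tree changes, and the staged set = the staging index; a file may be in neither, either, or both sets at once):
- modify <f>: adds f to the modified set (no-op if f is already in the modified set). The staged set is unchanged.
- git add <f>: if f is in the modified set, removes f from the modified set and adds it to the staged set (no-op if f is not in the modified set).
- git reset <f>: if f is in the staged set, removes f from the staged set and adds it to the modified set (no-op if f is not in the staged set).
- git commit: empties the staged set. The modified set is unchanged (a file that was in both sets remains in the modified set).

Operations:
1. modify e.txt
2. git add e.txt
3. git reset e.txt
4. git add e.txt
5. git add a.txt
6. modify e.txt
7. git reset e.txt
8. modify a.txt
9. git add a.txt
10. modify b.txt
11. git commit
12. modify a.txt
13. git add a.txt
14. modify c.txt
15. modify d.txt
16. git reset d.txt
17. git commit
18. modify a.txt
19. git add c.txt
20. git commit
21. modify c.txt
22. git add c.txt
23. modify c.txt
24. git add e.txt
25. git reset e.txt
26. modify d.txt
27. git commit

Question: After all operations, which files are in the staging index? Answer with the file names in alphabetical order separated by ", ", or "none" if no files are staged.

After op 1 (modify e.txt): modified={e.txt} staged={none}
After op 2 (git add e.txt): modified={none} staged={e.txt}
After op 3 (git reset e.txt): modified={e.txt} staged={none}
After op 4 (git add e.txt): modified={none} staged={e.txt}
After op 5 (git add a.txt): modified={none} staged={e.txt}
After op 6 (modify e.txt): modified={e.txt} staged={e.txt}
After op 7 (git reset e.txt): modified={e.txt} staged={none}
After op 8 (modify a.txt): modified={a.txt, e.txt} staged={none}
After op 9 (git add a.txt): modified={e.txt} staged={a.txt}
After op 10 (modify b.txt): modified={b.txt, e.txt} staged={a.txt}
After op 11 (git commit): modified={b.txt, e.txt} staged={none}
After op 12 (modify a.txt): modified={a.txt, b.txt, e.txt} staged={none}
After op 13 (git add a.txt): modified={b.txt, e.txt} staged={a.txt}
After op 14 (modify c.txt): modified={b.txt, c.txt, e.txt} staged={a.txt}
After op 15 (modify d.txt): modified={b.txt, c.txt, d.txt, e.txt} staged={a.txt}
After op 16 (git reset d.txt): modified={b.txt, c.txt, d.txt, e.txt} staged={a.txt}
After op 17 (git commit): modified={b.txt, c.txt, d.txt, e.txt} staged={none}
After op 18 (modify a.txt): modified={a.txt, b.txt, c.txt, d.txt, e.txt} staged={none}
After op 19 (git add c.txt): modified={a.txt, b.txt, d.txt, e.txt} staged={c.txt}
After op 20 (git commit): modified={a.txt, b.txt, d.txt, e.txt} staged={none}
After op 21 (modify c.txt): modified={a.txt, b.txt, c.txt, d.txt, e.txt} staged={none}
After op 22 (git add c.txt): modified={a.txt, b.txt, d.txt, e.txt} staged={c.txt}
After op 23 (modify c.txt): modified={a.txt, b.txt, c.txt, d.txt, e.txt} staged={c.txt}
After op 24 (git add e.txt): modified={a.txt, b.txt, c.txt, d.txt} staged={c.txt, e.txt}
After op 25 (git reset e.txt): modified={a.txt, b.txt, c.txt, d.txt, e.txt} staged={c.txt}
After op 26 (modify d.txt): modified={a.txt, b.txt, c.txt, d.txt, e.txt} staged={c.txt}
After op 27 (git commit): modified={a.txt, b.txt, c.txt, d.txt, e.txt} staged={none}

Answer: none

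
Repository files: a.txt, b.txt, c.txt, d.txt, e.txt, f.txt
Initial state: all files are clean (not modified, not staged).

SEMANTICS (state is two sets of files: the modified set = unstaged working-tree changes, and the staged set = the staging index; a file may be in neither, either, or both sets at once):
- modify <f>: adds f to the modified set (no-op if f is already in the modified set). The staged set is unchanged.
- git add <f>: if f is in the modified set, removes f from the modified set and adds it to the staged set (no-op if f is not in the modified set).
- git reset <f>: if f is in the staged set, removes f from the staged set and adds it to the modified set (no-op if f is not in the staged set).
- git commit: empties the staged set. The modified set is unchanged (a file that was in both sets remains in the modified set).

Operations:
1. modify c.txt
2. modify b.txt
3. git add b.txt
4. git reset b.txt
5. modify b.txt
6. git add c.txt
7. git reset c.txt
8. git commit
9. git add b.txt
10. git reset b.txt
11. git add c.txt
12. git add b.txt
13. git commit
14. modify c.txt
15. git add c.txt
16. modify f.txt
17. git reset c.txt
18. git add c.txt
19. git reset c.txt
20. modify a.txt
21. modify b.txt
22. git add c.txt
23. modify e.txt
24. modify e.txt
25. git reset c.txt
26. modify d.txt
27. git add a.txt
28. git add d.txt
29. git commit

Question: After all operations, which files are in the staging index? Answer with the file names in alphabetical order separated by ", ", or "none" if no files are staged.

Answer: none

Derivation:
After op 1 (modify c.txt): modified={c.txt} staged={none}
After op 2 (modify b.txt): modified={b.txt, c.txt} staged={none}
After op 3 (git add b.txt): modified={c.txt} staged={b.txt}
After op 4 (git reset b.txt): modified={b.txt, c.txt} staged={none}
After op 5 (modify b.txt): modified={b.txt, c.txt} staged={none}
After op 6 (git add c.txt): modified={b.txt} staged={c.txt}
After op 7 (git reset c.txt): modified={b.txt, c.txt} staged={none}
After op 8 (git commit): modified={b.txt, c.txt} staged={none}
After op 9 (git add b.txt): modified={c.txt} staged={b.txt}
After op 10 (git reset b.txt): modified={b.txt, c.txt} staged={none}
After op 11 (git add c.txt): modified={b.txt} staged={c.txt}
After op 12 (git add b.txt): modified={none} staged={b.txt, c.txt}
After op 13 (git commit): modified={none} staged={none}
After op 14 (modify c.txt): modified={c.txt} staged={none}
After op 15 (git add c.txt): modified={none} staged={c.txt}
After op 16 (modify f.txt): modified={f.txt} staged={c.txt}
After op 17 (git reset c.txt): modified={c.txt, f.txt} staged={none}
After op 18 (git add c.txt): modified={f.txt} staged={c.txt}
After op 19 (git reset c.txt): modified={c.txt, f.txt} staged={none}
After op 20 (modify a.txt): modified={a.txt, c.txt, f.txt} staged={none}
After op 21 (modify b.txt): modified={a.txt, b.txt, c.txt, f.txt} staged={none}
After op 22 (git add c.txt): modified={a.txt, b.txt, f.txt} staged={c.txt}
After op 23 (modify e.txt): modified={a.txt, b.txt, e.txt, f.txt} staged={c.txt}
After op 24 (modify e.txt): modified={a.txt, b.txt, e.txt, f.txt} staged={c.txt}
After op 25 (git reset c.txt): modified={a.txt, b.txt, c.txt, e.txt, f.txt} staged={none}
After op 26 (modify d.txt): modified={a.txt, b.txt, c.txt, d.txt, e.txt, f.txt} staged={none}
After op 27 (git add a.txt): modified={b.txt, c.txt, d.txt, e.txt, f.txt} staged={a.txt}
After op 28 (git add d.txt): modified={b.txt, c.txt, e.txt, f.txt} staged={a.txt, d.txt}
After op 29 (git commit): modified={b.txt, c.txt, e.txt, f.txt} staged={none}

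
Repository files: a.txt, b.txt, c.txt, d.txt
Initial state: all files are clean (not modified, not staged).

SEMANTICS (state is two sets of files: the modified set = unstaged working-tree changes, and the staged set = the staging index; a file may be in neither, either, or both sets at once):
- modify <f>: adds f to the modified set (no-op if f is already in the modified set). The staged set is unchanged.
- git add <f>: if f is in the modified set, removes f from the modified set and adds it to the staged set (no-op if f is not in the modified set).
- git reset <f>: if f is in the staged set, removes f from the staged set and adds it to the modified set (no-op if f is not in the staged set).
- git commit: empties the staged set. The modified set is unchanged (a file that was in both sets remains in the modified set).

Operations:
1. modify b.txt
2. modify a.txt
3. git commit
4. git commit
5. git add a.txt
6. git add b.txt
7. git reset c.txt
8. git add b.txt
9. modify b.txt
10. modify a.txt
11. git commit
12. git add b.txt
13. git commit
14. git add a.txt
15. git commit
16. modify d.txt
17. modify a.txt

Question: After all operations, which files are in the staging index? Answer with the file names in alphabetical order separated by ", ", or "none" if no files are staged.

Answer: none

Derivation:
After op 1 (modify b.txt): modified={b.txt} staged={none}
After op 2 (modify a.txt): modified={a.txt, b.txt} staged={none}
After op 3 (git commit): modified={a.txt, b.txt} staged={none}
After op 4 (git commit): modified={a.txt, b.txt} staged={none}
After op 5 (git add a.txt): modified={b.txt} staged={a.txt}
After op 6 (git add b.txt): modified={none} staged={a.txt, b.txt}
After op 7 (git reset c.txt): modified={none} staged={a.txt, b.txt}
After op 8 (git add b.txt): modified={none} staged={a.txt, b.txt}
After op 9 (modify b.txt): modified={b.txt} staged={a.txt, b.txt}
After op 10 (modify a.txt): modified={a.txt, b.txt} staged={a.txt, b.txt}
After op 11 (git commit): modified={a.txt, b.txt} staged={none}
After op 12 (git add b.txt): modified={a.txt} staged={b.txt}
After op 13 (git commit): modified={a.txt} staged={none}
After op 14 (git add a.txt): modified={none} staged={a.txt}
After op 15 (git commit): modified={none} staged={none}
After op 16 (modify d.txt): modified={d.txt} staged={none}
After op 17 (modify a.txt): modified={a.txt, d.txt} staged={none}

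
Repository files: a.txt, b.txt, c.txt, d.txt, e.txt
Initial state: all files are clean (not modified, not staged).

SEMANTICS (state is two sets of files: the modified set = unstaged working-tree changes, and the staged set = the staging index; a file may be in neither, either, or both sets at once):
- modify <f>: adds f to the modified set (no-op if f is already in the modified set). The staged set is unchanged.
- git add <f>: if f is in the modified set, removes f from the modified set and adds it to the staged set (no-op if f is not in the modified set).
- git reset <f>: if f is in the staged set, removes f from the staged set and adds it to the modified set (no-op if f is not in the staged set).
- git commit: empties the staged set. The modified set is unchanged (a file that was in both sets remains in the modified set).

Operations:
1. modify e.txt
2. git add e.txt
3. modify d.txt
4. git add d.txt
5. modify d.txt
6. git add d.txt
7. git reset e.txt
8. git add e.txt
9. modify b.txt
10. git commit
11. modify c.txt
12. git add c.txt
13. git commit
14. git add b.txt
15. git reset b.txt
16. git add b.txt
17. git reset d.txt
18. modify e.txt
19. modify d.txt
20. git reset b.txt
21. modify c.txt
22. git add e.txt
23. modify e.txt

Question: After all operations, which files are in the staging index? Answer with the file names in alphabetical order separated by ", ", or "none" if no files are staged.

After op 1 (modify e.txt): modified={e.txt} staged={none}
After op 2 (git add e.txt): modified={none} staged={e.txt}
After op 3 (modify d.txt): modified={d.txt} staged={e.txt}
After op 4 (git add d.txt): modified={none} staged={d.txt, e.txt}
After op 5 (modify d.txt): modified={d.txt} staged={d.txt, e.txt}
After op 6 (git add d.txt): modified={none} staged={d.txt, e.txt}
After op 7 (git reset e.txt): modified={e.txt} staged={d.txt}
After op 8 (git add e.txt): modified={none} staged={d.txt, e.txt}
After op 9 (modify b.txt): modified={b.txt} staged={d.txt, e.txt}
After op 10 (git commit): modified={b.txt} staged={none}
After op 11 (modify c.txt): modified={b.txt, c.txt} staged={none}
After op 12 (git add c.txt): modified={b.txt} staged={c.txt}
After op 13 (git commit): modified={b.txt} staged={none}
After op 14 (git add b.txt): modified={none} staged={b.txt}
After op 15 (git reset b.txt): modified={b.txt} staged={none}
After op 16 (git add b.txt): modified={none} staged={b.txt}
After op 17 (git reset d.txt): modified={none} staged={b.txt}
After op 18 (modify e.txt): modified={e.txt} staged={b.txt}
After op 19 (modify d.txt): modified={d.txt, e.txt} staged={b.txt}
After op 20 (git reset b.txt): modified={b.txt, d.txt, e.txt} staged={none}
After op 21 (modify c.txt): modified={b.txt, c.txt, d.txt, e.txt} staged={none}
After op 22 (git add e.txt): modified={b.txt, c.txt, d.txt} staged={e.txt}
After op 23 (modify e.txt): modified={b.txt, c.txt, d.txt, e.txt} staged={e.txt}

Answer: e.txt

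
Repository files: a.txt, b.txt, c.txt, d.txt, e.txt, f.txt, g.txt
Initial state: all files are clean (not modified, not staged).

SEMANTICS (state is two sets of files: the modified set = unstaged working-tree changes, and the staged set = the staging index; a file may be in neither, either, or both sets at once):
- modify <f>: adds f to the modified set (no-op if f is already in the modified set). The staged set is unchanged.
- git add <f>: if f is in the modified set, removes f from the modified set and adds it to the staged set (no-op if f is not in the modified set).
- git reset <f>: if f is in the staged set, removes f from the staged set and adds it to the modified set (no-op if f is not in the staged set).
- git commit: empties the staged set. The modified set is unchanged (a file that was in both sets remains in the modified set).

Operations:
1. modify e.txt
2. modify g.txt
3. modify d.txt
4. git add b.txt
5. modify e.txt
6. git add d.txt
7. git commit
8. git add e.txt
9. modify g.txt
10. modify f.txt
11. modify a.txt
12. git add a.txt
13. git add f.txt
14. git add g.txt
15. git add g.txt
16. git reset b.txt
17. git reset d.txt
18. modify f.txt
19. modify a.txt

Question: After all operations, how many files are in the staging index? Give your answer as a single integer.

Answer: 4

Derivation:
After op 1 (modify e.txt): modified={e.txt} staged={none}
After op 2 (modify g.txt): modified={e.txt, g.txt} staged={none}
After op 3 (modify d.txt): modified={d.txt, e.txt, g.txt} staged={none}
After op 4 (git add b.txt): modified={d.txt, e.txt, g.txt} staged={none}
After op 5 (modify e.txt): modified={d.txt, e.txt, g.txt} staged={none}
After op 6 (git add d.txt): modified={e.txt, g.txt} staged={d.txt}
After op 7 (git commit): modified={e.txt, g.txt} staged={none}
After op 8 (git add e.txt): modified={g.txt} staged={e.txt}
After op 9 (modify g.txt): modified={g.txt} staged={e.txt}
After op 10 (modify f.txt): modified={f.txt, g.txt} staged={e.txt}
After op 11 (modify a.txt): modified={a.txt, f.txt, g.txt} staged={e.txt}
After op 12 (git add a.txt): modified={f.txt, g.txt} staged={a.txt, e.txt}
After op 13 (git add f.txt): modified={g.txt} staged={a.txt, e.txt, f.txt}
After op 14 (git add g.txt): modified={none} staged={a.txt, e.txt, f.txt, g.txt}
After op 15 (git add g.txt): modified={none} staged={a.txt, e.txt, f.txt, g.txt}
After op 16 (git reset b.txt): modified={none} staged={a.txt, e.txt, f.txt, g.txt}
After op 17 (git reset d.txt): modified={none} staged={a.txt, e.txt, f.txt, g.txt}
After op 18 (modify f.txt): modified={f.txt} staged={a.txt, e.txt, f.txt, g.txt}
After op 19 (modify a.txt): modified={a.txt, f.txt} staged={a.txt, e.txt, f.txt, g.txt}
Final staged set: {a.txt, e.txt, f.txt, g.txt} -> count=4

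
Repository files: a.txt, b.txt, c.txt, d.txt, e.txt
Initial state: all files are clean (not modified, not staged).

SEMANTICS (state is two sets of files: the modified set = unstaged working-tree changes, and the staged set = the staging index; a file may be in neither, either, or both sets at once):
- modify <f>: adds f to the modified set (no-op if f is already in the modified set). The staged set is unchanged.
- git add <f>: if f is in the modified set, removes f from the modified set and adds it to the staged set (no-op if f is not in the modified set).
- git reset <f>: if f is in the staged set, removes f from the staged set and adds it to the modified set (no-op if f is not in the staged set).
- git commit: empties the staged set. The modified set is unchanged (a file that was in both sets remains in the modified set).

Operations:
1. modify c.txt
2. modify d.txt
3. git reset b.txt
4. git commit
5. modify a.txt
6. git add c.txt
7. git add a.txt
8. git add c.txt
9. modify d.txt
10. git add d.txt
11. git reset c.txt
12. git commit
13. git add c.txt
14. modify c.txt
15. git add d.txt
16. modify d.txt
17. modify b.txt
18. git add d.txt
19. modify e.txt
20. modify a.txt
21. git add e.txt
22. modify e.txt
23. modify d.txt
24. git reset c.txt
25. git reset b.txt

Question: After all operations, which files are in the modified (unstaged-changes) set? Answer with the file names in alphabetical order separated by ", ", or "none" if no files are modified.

After op 1 (modify c.txt): modified={c.txt} staged={none}
After op 2 (modify d.txt): modified={c.txt, d.txt} staged={none}
After op 3 (git reset b.txt): modified={c.txt, d.txt} staged={none}
After op 4 (git commit): modified={c.txt, d.txt} staged={none}
After op 5 (modify a.txt): modified={a.txt, c.txt, d.txt} staged={none}
After op 6 (git add c.txt): modified={a.txt, d.txt} staged={c.txt}
After op 7 (git add a.txt): modified={d.txt} staged={a.txt, c.txt}
After op 8 (git add c.txt): modified={d.txt} staged={a.txt, c.txt}
After op 9 (modify d.txt): modified={d.txt} staged={a.txt, c.txt}
After op 10 (git add d.txt): modified={none} staged={a.txt, c.txt, d.txt}
After op 11 (git reset c.txt): modified={c.txt} staged={a.txt, d.txt}
After op 12 (git commit): modified={c.txt} staged={none}
After op 13 (git add c.txt): modified={none} staged={c.txt}
After op 14 (modify c.txt): modified={c.txt} staged={c.txt}
After op 15 (git add d.txt): modified={c.txt} staged={c.txt}
After op 16 (modify d.txt): modified={c.txt, d.txt} staged={c.txt}
After op 17 (modify b.txt): modified={b.txt, c.txt, d.txt} staged={c.txt}
After op 18 (git add d.txt): modified={b.txt, c.txt} staged={c.txt, d.txt}
After op 19 (modify e.txt): modified={b.txt, c.txt, e.txt} staged={c.txt, d.txt}
After op 20 (modify a.txt): modified={a.txt, b.txt, c.txt, e.txt} staged={c.txt, d.txt}
After op 21 (git add e.txt): modified={a.txt, b.txt, c.txt} staged={c.txt, d.txt, e.txt}
After op 22 (modify e.txt): modified={a.txt, b.txt, c.txt, e.txt} staged={c.txt, d.txt, e.txt}
After op 23 (modify d.txt): modified={a.txt, b.txt, c.txt, d.txt, e.txt} staged={c.txt, d.txt, e.txt}
After op 24 (git reset c.txt): modified={a.txt, b.txt, c.txt, d.txt, e.txt} staged={d.txt, e.txt}
After op 25 (git reset b.txt): modified={a.txt, b.txt, c.txt, d.txt, e.txt} staged={d.txt, e.txt}

Answer: a.txt, b.txt, c.txt, d.txt, e.txt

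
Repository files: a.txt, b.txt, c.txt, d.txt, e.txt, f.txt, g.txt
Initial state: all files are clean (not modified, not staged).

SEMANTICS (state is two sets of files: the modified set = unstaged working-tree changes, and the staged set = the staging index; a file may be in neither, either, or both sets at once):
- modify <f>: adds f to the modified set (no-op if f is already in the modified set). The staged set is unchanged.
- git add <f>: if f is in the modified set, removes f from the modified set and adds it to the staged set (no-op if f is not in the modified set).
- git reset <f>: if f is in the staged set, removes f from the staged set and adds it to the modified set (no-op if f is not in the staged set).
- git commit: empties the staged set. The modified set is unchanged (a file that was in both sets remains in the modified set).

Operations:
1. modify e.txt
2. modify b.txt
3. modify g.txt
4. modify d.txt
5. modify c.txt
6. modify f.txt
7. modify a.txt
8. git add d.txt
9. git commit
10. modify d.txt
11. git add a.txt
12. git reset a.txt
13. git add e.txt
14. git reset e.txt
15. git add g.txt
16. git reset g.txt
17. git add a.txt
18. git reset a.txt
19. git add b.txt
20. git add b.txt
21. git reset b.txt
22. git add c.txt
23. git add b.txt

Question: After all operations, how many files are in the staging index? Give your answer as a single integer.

Answer: 2

Derivation:
After op 1 (modify e.txt): modified={e.txt} staged={none}
After op 2 (modify b.txt): modified={b.txt, e.txt} staged={none}
After op 3 (modify g.txt): modified={b.txt, e.txt, g.txt} staged={none}
After op 4 (modify d.txt): modified={b.txt, d.txt, e.txt, g.txt} staged={none}
After op 5 (modify c.txt): modified={b.txt, c.txt, d.txt, e.txt, g.txt} staged={none}
After op 6 (modify f.txt): modified={b.txt, c.txt, d.txt, e.txt, f.txt, g.txt} staged={none}
After op 7 (modify a.txt): modified={a.txt, b.txt, c.txt, d.txt, e.txt, f.txt, g.txt} staged={none}
After op 8 (git add d.txt): modified={a.txt, b.txt, c.txt, e.txt, f.txt, g.txt} staged={d.txt}
After op 9 (git commit): modified={a.txt, b.txt, c.txt, e.txt, f.txt, g.txt} staged={none}
After op 10 (modify d.txt): modified={a.txt, b.txt, c.txt, d.txt, e.txt, f.txt, g.txt} staged={none}
After op 11 (git add a.txt): modified={b.txt, c.txt, d.txt, e.txt, f.txt, g.txt} staged={a.txt}
After op 12 (git reset a.txt): modified={a.txt, b.txt, c.txt, d.txt, e.txt, f.txt, g.txt} staged={none}
After op 13 (git add e.txt): modified={a.txt, b.txt, c.txt, d.txt, f.txt, g.txt} staged={e.txt}
After op 14 (git reset e.txt): modified={a.txt, b.txt, c.txt, d.txt, e.txt, f.txt, g.txt} staged={none}
After op 15 (git add g.txt): modified={a.txt, b.txt, c.txt, d.txt, e.txt, f.txt} staged={g.txt}
After op 16 (git reset g.txt): modified={a.txt, b.txt, c.txt, d.txt, e.txt, f.txt, g.txt} staged={none}
After op 17 (git add a.txt): modified={b.txt, c.txt, d.txt, e.txt, f.txt, g.txt} staged={a.txt}
After op 18 (git reset a.txt): modified={a.txt, b.txt, c.txt, d.txt, e.txt, f.txt, g.txt} staged={none}
After op 19 (git add b.txt): modified={a.txt, c.txt, d.txt, e.txt, f.txt, g.txt} staged={b.txt}
After op 20 (git add b.txt): modified={a.txt, c.txt, d.txt, e.txt, f.txt, g.txt} staged={b.txt}
After op 21 (git reset b.txt): modified={a.txt, b.txt, c.txt, d.txt, e.txt, f.txt, g.txt} staged={none}
After op 22 (git add c.txt): modified={a.txt, b.txt, d.txt, e.txt, f.txt, g.txt} staged={c.txt}
After op 23 (git add b.txt): modified={a.txt, d.txt, e.txt, f.txt, g.txt} staged={b.txt, c.txt}
Final staged set: {b.txt, c.txt} -> count=2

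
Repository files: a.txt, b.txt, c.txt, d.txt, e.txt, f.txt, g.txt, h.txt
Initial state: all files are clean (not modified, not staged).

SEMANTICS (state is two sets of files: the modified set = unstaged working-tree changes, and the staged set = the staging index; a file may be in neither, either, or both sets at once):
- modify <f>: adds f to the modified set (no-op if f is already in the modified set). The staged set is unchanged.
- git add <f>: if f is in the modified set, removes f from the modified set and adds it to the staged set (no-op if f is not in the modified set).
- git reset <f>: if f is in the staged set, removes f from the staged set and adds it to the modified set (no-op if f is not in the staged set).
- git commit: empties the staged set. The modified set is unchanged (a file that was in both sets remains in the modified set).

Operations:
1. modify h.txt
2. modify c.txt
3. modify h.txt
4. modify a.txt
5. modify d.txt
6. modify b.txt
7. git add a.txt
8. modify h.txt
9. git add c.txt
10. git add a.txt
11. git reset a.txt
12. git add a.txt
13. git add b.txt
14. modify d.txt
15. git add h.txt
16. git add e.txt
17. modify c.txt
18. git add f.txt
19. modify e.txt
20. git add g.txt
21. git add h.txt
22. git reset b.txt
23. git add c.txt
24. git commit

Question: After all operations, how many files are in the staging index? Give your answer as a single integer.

After op 1 (modify h.txt): modified={h.txt} staged={none}
After op 2 (modify c.txt): modified={c.txt, h.txt} staged={none}
After op 3 (modify h.txt): modified={c.txt, h.txt} staged={none}
After op 4 (modify a.txt): modified={a.txt, c.txt, h.txt} staged={none}
After op 5 (modify d.txt): modified={a.txt, c.txt, d.txt, h.txt} staged={none}
After op 6 (modify b.txt): modified={a.txt, b.txt, c.txt, d.txt, h.txt} staged={none}
After op 7 (git add a.txt): modified={b.txt, c.txt, d.txt, h.txt} staged={a.txt}
After op 8 (modify h.txt): modified={b.txt, c.txt, d.txt, h.txt} staged={a.txt}
After op 9 (git add c.txt): modified={b.txt, d.txt, h.txt} staged={a.txt, c.txt}
After op 10 (git add a.txt): modified={b.txt, d.txt, h.txt} staged={a.txt, c.txt}
After op 11 (git reset a.txt): modified={a.txt, b.txt, d.txt, h.txt} staged={c.txt}
After op 12 (git add a.txt): modified={b.txt, d.txt, h.txt} staged={a.txt, c.txt}
After op 13 (git add b.txt): modified={d.txt, h.txt} staged={a.txt, b.txt, c.txt}
After op 14 (modify d.txt): modified={d.txt, h.txt} staged={a.txt, b.txt, c.txt}
After op 15 (git add h.txt): modified={d.txt} staged={a.txt, b.txt, c.txt, h.txt}
After op 16 (git add e.txt): modified={d.txt} staged={a.txt, b.txt, c.txt, h.txt}
After op 17 (modify c.txt): modified={c.txt, d.txt} staged={a.txt, b.txt, c.txt, h.txt}
After op 18 (git add f.txt): modified={c.txt, d.txt} staged={a.txt, b.txt, c.txt, h.txt}
After op 19 (modify e.txt): modified={c.txt, d.txt, e.txt} staged={a.txt, b.txt, c.txt, h.txt}
After op 20 (git add g.txt): modified={c.txt, d.txt, e.txt} staged={a.txt, b.txt, c.txt, h.txt}
After op 21 (git add h.txt): modified={c.txt, d.txt, e.txt} staged={a.txt, b.txt, c.txt, h.txt}
After op 22 (git reset b.txt): modified={b.txt, c.txt, d.txt, e.txt} staged={a.txt, c.txt, h.txt}
After op 23 (git add c.txt): modified={b.txt, d.txt, e.txt} staged={a.txt, c.txt, h.txt}
After op 24 (git commit): modified={b.txt, d.txt, e.txt} staged={none}
Final staged set: {none} -> count=0

Answer: 0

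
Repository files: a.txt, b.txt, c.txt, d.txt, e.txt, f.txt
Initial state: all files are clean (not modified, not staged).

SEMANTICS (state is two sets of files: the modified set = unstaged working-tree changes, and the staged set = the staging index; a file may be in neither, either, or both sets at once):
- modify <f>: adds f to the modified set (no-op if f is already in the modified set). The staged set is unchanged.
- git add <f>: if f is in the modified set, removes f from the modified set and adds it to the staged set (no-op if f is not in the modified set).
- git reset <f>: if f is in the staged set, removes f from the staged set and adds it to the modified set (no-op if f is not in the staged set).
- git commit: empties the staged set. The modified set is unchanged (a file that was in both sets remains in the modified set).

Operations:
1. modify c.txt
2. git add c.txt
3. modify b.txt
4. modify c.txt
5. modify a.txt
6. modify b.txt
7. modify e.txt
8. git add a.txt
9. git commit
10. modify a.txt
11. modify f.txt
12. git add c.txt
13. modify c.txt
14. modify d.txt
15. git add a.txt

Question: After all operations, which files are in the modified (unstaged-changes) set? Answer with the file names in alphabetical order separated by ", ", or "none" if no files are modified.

Answer: b.txt, c.txt, d.txt, e.txt, f.txt

Derivation:
After op 1 (modify c.txt): modified={c.txt} staged={none}
After op 2 (git add c.txt): modified={none} staged={c.txt}
After op 3 (modify b.txt): modified={b.txt} staged={c.txt}
After op 4 (modify c.txt): modified={b.txt, c.txt} staged={c.txt}
After op 5 (modify a.txt): modified={a.txt, b.txt, c.txt} staged={c.txt}
After op 6 (modify b.txt): modified={a.txt, b.txt, c.txt} staged={c.txt}
After op 7 (modify e.txt): modified={a.txt, b.txt, c.txt, e.txt} staged={c.txt}
After op 8 (git add a.txt): modified={b.txt, c.txt, e.txt} staged={a.txt, c.txt}
After op 9 (git commit): modified={b.txt, c.txt, e.txt} staged={none}
After op 10 (modify a.txt): modified={a.txt, b.txt, c.txt, e.txt} staged={none}
After op 11 (modify f.txt): modified={a.txt, b.txt, c.txt, e.txt, f.txt} staged={none}
After op 12 (git add c.txt): modified={a.txt, b.txt, e.txt, f.txt} staged={c.txt}
After op 13 (modify c.txt): modified={a.txt, b.txt, c.txt, e.txt, f.txt} staged={c.txt}
After op 14 (modify d.txt): modified={a.txt, b.txt, c.txt, d.txt, e.txt, f.txt} staged={c.txt}
After op 15 (git add a.txt): modified={b.txt, c.txt, d.txt, e.txt, f.txt} staged={a.txt, c.txt}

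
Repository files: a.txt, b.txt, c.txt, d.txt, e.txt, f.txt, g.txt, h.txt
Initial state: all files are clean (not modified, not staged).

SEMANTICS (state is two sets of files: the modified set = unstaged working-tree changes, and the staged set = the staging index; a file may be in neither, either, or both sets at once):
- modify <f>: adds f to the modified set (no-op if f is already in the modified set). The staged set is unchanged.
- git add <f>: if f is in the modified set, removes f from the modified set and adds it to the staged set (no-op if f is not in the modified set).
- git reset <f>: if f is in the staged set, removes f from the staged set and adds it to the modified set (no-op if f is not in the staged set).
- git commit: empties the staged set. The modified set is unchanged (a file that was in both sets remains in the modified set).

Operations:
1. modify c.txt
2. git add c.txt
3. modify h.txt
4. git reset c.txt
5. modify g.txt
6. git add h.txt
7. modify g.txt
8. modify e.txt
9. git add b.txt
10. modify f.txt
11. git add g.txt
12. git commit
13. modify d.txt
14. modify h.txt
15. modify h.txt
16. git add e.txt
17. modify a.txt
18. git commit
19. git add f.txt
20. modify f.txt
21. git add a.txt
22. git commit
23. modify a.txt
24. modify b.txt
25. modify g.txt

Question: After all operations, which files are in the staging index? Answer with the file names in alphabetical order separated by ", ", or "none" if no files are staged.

After op 1 (modify c.txt): modified={c.txt} staged={none}
After op 2 (git add c.txt): modified={none} staged={c.txt}
After op 3 (modify h.txt): modified={h.txt} staged={c.txt}
After op 4 (git reset c.txt): modified={c.txt, h.txt} staged={none}
After op 5 (modify g.txt): modified={c.txt, g.txt, h.txt} staged={none}
After op 6 (git add h.txt): modified={c.txt, g.txt} staged={h.txt}
After op 7 (modify g.txt): modified={c.txt, g.txt} staged={h.txt}
After op 8 (modify e.txt): modified={c.txt, e.txt, g.txt} staged={h.txt}
After op 9 (git add b.txt): modified={c.txt, e.txt, g.txt} staged={h.txt}
After op 10 (modify f.txt): modified={c.txt, e.txt, f.txt, g.txt} staged={h.txt}
After op 11 (git add g.txt): modified={c.txt, e.txt, f.txt} staged={g.txt, h.txt}
After op 12 (git commit): modified={c.txt, e.txt, f.txt} staged={none}
After op 13 (modify d.txt): modified={c.txt, d.txt, e.txt, f.txt} staged={none}
After op 14 (modify h.txt): modified={c.txt, d.txt, e.txt, f.txt, h.txt} staged={none}
After op 15 (modify h.txt): modified={c.txt, d.txt, e.txt, f.txt, h.txt} staged={none}
After op 16 (git add e.txt): modified={c.txt, d.txt, f.txt, h.txt} staged={e.txt}
After op 17 (modify a.txt): modified={a.txt, c.txt, d.txt, f.txt, h.txt} staged={e.txt}
After op 18 (git commit): modified={a.txt, c.txt, d.txt, f.txt, h.txt} staged={none}
After op 19 (git add f.txt): modified={a.txt, c.txt, d.txt, h.txt} staged={f.txt}
After op 20 (modify f.txt): modified={a.txt, c.txt, d.txt, f.txt, h.txt} staged={f.txt}
After op 21 (git add a.txt): modified={c.txt, d.txt, f.txt, h.txt} staged={a.txt, f.txt}
After op 22 (git commit): modified={c.txt, d.txt, f.txt, h.txt} staged={none}
After op 23 (modify a.txt): modified={a.txt, c.txt, d.txt, f.txt, h.txt} staged={none}
After op 24 (modify b.txt): modified={a.txt, b.txt, c.txt, d.txt, f.txt, h.txt} staged={none}
After op 25 (modify g.txt): modified={a.txt, b.txt, c.txt, d.txt, f.txt, g.txt, h.txt} staged={none}

Answer: none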